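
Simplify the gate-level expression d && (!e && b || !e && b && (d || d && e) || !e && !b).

d && !e

d && (!e && b || !e && b && (d || d && e) || !e && !b)
= d && (!e && b || !e && b && d || !e && !b)   — absorption
= d && (!e && b || !e && !b)   — absorption
= d && !e   — distribution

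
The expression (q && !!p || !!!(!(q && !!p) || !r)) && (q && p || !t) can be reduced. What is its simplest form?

q && p

(q && !!p || !!!(!(q && !!p) || !r)) && (q && p || !t)
= (q && !!p || !!(q && !!p && r)) && (q && p || !t)
= (q && !!p || q && !!p && r) && (q && p || !t)
= q && !!p && (q && p || !t)
= q && p && (q && p || !t)
= q && p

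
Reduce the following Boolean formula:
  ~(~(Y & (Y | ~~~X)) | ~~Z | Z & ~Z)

Y & ~Z

~(~(Y & (Y | ~~~X)) | ~~Z | Z & ~Z)
= ~(~(Y & (Y | ~X)) | ~~Z | Z & ~Z)   [double negation]
= ~(~(Y & (Y | ~X)) | ~~Z)   [complement / identity]
= ~(~Y | ~~Z)   [absorption]
= Y & ~Z   [De Morgan]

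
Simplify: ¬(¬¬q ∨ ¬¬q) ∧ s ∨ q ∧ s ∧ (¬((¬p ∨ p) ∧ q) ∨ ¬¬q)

¬(¬¬q ∨ ¬¬q) ∧ s ∨ q ∧ s ∧ (¬((¬p ∨ p) ∧ q) ∨ ¬¬q)
= ¬(¬¬q ∨ ¬¬q) ∧ s ∨ q ∧ s ∧ (¬((¬p ∨ p) ∧ q) ∨ q)   [double negation]
= ¬q ∧ ¬q ∧ s ∨ q ∧ s ∧ (¬((¬p ∨ p) ∧ q) ∨ q)   [De Morgan]
= ¬q ∧ s ∨ q ∧ s ∧ (¬((¬p ∨ p) ∧ q) ∨ q)   [idempotence]
= ¬q ∧ s ∨ q ∧ s ∧ (¬q ∨ q)   [complement / identity]
= ¬q ∧ s ∨ q ∧ s   [complement / identity]
= s   [distribution]

s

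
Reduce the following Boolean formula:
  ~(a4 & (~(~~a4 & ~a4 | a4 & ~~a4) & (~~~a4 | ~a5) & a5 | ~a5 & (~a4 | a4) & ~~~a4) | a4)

~(a4 & (~(~~a4 & ~a4 | a4 & ~~a4) & (~~~a4 | ~a5) & a5 | ~a5 & (~a4 | a4) & ~~~a4) | a4)
= ~(a4 & (~(~~a4 & ~a4 | a4 & ~~a4) & (~~~a4 | ~a5) & a5 | ~a5 & ~~~a4) | a4)   [complement / identity]
= ~(a4 & (~~~a4 & (~~~a4 | ~a5) & a5 | ~a5 & ~~~a4) | a4)   [distribution]
= ~(a4 & (~~~a4 & a5 | ~a5 & ~~~a4) | a4)   [absorption]
= ~(a4 & ~~~a4 | a4)   [distribution]
= ~(a4 & ~a4 | a4)   [double negation]
= ~a4   [complement / identity]

~a4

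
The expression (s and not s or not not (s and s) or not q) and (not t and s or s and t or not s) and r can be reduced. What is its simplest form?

(s and not s or not not (s and s) or not q) and (not t and s or s and t or not s) and r
= (s and not s or s and s or not q) and (not t and s or s and t or not s) and r   — double negation
= (s or not q) and (not t and s or s and t or not s) and r   — distribution
= (s or not q) and (s or not s) and r   — distribution
= (s or not q) and r   — complement / identity

(s or not q) and r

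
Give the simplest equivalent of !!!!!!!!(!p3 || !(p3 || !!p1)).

!p3

!!!!!!!!(!p3 || !(p3 || !!p1))
= !!!!!!(!p3 || !(p3 || !!p1))   — double negation
= !!!!!(p3 && (p3 || !!p1))   — De Morgan
= !!!!!(p3 && (p3 || p1))   — double negation
= !!!(p3 && (p3 || p1))   — double negation
= !(p3 && (p3 || p1))   — double negation
= !p3   — absorption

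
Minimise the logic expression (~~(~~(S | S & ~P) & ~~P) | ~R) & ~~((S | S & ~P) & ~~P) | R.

(~~(~~(S | S & ~P) & ~~P) | ~R) & ~~((S | S & ~P) & ~~P) | R
= (~~((S | S & ~P) & ~~P) | ~R) & ~~((S | S & ~P) & ~~P) | R   (double negation)
= ~~((S | S & ~P) & ~~P) | R   (absorption)
= ~~((S | S & ~P) & P) | R   (double negation)
= (S | S & ~P) & P | R   (double negation)
= S & P | R   (absorption)

S & P | R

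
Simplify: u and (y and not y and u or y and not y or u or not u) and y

u and (y and not y and u or y and not y or u or not u) and y
= u and (y and not y or u or not u) and y   (absorption)
= u and (u or not u) and y   (complement / identity)
= u and y   (complement / identity)

u and y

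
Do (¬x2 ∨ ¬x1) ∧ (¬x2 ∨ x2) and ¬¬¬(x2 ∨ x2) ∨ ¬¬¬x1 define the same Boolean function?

E1: (¬x2 ∨ ¬x1) ∧ (¬x2 ∨ x2)
    = ¬x2 ∨ ¬x1   (complement / identity)
E2: ¬¬¬(x2 ∨ x2) ∨ ¬¬¬x1
    = ¬(x2 ∨ x2) ∨ ¬¬¬x1   (double negation)
    = ¬x2 ∨ ¬¬¬x1   (idempotence)
    = ¬x2 ∨ ¬x1   (double negation)
Both reduce to ¬x2 ∨ ¬x1, so they are equivalent.

Yes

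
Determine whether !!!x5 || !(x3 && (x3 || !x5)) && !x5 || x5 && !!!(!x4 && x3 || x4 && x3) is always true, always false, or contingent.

contingent

!!!x5 || !(x3 && (x3 || !x5)) && !x5 || x5 && !!!(!x4 && x3 || x4 && x3)
= !x5 || !(x3 && (x3 || !x5)) && !x5 || x5 && !!!(!x4 && x3 || x4 && x3)   [double negation]
= !x5 || !(x3 && (x3 || !x5)) && !x5 || x5 && !!!x3   [distribution]
= !x5 || !(x3 && (x3 || !x5)) && !x5 || x5 && !x3   [double negation]
= !x5 || !x3 && !x5 || x5 && !x3   [absorption]
= !x5 || !x3   [distribution]
This depends on x3, x5, so it is not a constant.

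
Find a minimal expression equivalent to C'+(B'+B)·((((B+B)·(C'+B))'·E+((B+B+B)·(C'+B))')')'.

C'+B'

C'+(B'+B)·((((B+B)·(C'+B))'·E+((B+B+B)·(C'+B))')')'
= C'+(B'+B)·((((B+B)·(C'+B))'·E+((B+B)·(C'+B))')')'   [idempotence]
= C'+(B'+B)·((((B+B)·(C'+B))')')'   [absorption]
= C'+((((B+B)·(C'+B))')')'   [complement / identity]
= C'+(((B+B·C')')')'   [distribution]
= C'+(B+B·C')'   [double negation]
= C'+B'   [absorption]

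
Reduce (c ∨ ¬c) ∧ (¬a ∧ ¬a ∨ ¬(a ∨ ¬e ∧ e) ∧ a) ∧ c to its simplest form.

¬a ∧ c

(c ∨ ¬c) ∧ (¬a ∧ ¬a ∨ ¬(a ∨ ¬e ∧ e) ∧ a) ∧ c
= (¬a ∧ ¬a ∨ ¬(a ∨ ¬e ∧ e) ∧ a) ∧ c
= (¬a ∧ ¬a ∨ ¬a ∧ a) ∧ c
= ¬a ∧ c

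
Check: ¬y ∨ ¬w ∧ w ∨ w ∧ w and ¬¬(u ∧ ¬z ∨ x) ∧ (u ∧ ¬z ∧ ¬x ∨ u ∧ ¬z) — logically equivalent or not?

No

E1: ¬y ∨ ¬w ∧ w ∨ w ∧ w
    = ¬y ∨ w   [distribution]
E2: ¬¬(u ∧ ¬z ∨ x) ∧ (u ∧ ¬z ∧ ¬x ∨ u ∧ ¬z)
    = ¬¬(u ∧ ¬z ∨ x) ∧ u ∧ ¬z   [absorption]
    = (u ∧ ¬z ∨ x) ∧ u ∧ ¬z   [double negation]
    = u ∧ ¬z   [absorption]
These differ: at u=0, w=1, x=0, y=0, z=1, E1 = 1 but E2 = 0.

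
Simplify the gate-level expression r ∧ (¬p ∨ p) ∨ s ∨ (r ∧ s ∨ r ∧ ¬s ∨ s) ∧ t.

r ∧ (¬p ∨ p) ∨ s ∨ (r ∧ s ∨ r ∧ ¬s ∨ s) ∧ t
= r ∧ (¬p ∨ p) ∨ s ∨ (r ∨ s) ∧ t   — distribution
= r ∨ s ∨ (r ∨ s) ∧ t   — complement / identity
= r ∨ s   — absorption

r ∨ s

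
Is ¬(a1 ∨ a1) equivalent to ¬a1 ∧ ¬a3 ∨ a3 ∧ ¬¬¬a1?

E1: ¬(a1 ∨ a1)
    = ¬a1   (idempotence)
E2: ¬a1 ∧ ¬a3 ∨ a3 ∧ ¬¬¬a1
    = ¬a1 ∧ ¬a3 ∨ a3 ∧ ¬a1   (double negation)
    = ¬a1   (distribution)
Both reduce to ¬a1, so they are equivalent.

Yes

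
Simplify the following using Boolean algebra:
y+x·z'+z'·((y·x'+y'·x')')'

y+z'

y+x·z'+z'·((y·x'+y'·x')')'
= y+x·z'+z'·(y·x'+y'·x')   — double negation
= y+x·z'+z'·x'   — distribution
= y+z'   — distribution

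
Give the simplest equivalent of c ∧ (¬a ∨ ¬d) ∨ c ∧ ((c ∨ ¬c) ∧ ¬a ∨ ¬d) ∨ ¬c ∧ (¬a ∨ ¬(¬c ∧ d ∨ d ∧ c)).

¬a ∨ ¬d

c ∧ (¬a ∨ ¬d) ∨ c ∧ ((c ∨ ¬c) ∧ ¬a ∨ ¬d) ∨ ¬c ∧ (¬a ∨ ¬(¬c ∧ d ∨ d ∧ c))
= c ∧ (¬a ∨ ¬d) ∨ c ∧ ((c ∨ ¬c) ∧ ¬a ∨ ¬d) ∨ ¬c ∧ (¬a ∨ ¬d)   — distribution
= c ∧ (¬a ∨ ¬d) ∨ c ∧ (¬a ∨ ¬d) ∨ ¬c ∧ (¬a ∨ ¬d)   — complement / identity
= c ∧ (¬a ∨ ¬d) ∨ ¬c ∧ (¬a ∨ ¬d)   — idempotence
= ¬a ∨ ¬d   — distribution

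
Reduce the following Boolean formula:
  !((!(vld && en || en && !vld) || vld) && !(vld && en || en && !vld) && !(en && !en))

en

!((!(vld && en || en && !vld) || vld) && !(vld && en || en && !vld) && !(en && !en))
= !(!(vld && en || en && !vld) && !(en && !en))   (absorption)
= vld && en || en && !vld || en && !en   (De Morgan)
= en || en && !en   (distribution)
= en   (complement / identity)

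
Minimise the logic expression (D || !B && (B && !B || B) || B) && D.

(D || !B && (B && !B || B) || B) && D
= (D || !B && B || B) && D   [complement / identity]
= (D || B) && D   [complement / identity]
= D   [absorption]

D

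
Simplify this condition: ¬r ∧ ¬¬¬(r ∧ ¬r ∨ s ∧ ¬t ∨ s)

¬r ∧ ¬¬¬(r ∧ ¬r ∨ s ∧ ¬t ∨ s)
= ¬r ∧ ¬(r ∧ ¬r ∨ s ∧ ¬t ∨ s)
= ¬r ∧ ¬(r ∧ ¬r ∨ s)
= ¬r ∧ ¬s

¬r ∧ ¬s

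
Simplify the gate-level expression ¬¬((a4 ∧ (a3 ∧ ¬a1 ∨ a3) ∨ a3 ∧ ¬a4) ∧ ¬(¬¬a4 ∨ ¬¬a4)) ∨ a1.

¬¬((a4 ∧ (a3 ∧ ¬a1 ∨ a3) ∨ a3 ∧ ¬a4) ∧ ¬(¬¬a4 ∨ ¬¬a4)) ∨ a1
= ¬¬((a4 ∧ a3 ∨ a3 ∧ ¬a4) ∧ ¬(¬¬a4 ∨ ¬¬a4)) ∨ a1   — absorption
= ¬¬((a4 ∧ a3 ∨ a3 ∧ ¬a4) ∧ ¬¬¬a4) ∨ a1   — idempotence
= ¬¬(a3 ∧ ¬¬¬a4) ∨ a1   — distribution
= a3 ∧ ¬¬¬a4 ∨ a1   — double negation
= a3 ∧ ¬a4 ∨ a1   — double negation

a3 ∧ ¬a4 ∨ a1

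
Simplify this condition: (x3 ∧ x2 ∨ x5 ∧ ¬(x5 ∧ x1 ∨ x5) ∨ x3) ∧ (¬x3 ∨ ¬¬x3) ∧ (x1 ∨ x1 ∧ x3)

x3 ∧ x1

(x3 ∧ x2 ∨ x5 ∧ ¬(x5 ∧ x1 ∨ x5) ∨ x3) ∧ (¬x3 ∨ ¬¬x3) ∧ (x1 ∨ x1 ∧ x3)
= (x3 ∧ x2 ∨ x5 ∧ ¬(x5 ∧ x1 ∨ x5) ∨ x3) ∧ (¬x3 ∨ x3) ∧ (x1 ∨ x1 ∧ x3)   [double negation]
= (x3 ∧ x2 ∨ x5 ∧ ¬x5 ∨ x3) ∧ (¬x3 ∨ x3) ∧ (x1 ∨ x1 ∧ x3)   [absorption]
= (x3 ∧ x2 ∨ x3) ∧ (¬x3 ∨ x3) ∧ (x1 ∨ x1 ∧ x3)   [complement / identity]
= (x3 ∧ x2 ∨ x3) ∧ (¬x3 ∨ x3) ∧ x1   [absorption]
= (x3 ∧ x2 ∨ x3) ∧ x1   [complement / identity]
= x3 ∧ x1   [absorption]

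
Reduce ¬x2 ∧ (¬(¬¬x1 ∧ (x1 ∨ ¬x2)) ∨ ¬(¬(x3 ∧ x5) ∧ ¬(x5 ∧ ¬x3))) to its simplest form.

¬x2 ∧ (¬x1 ∨ x5)

¬x2 ∧ (¬(¬¬x1 ∧ (x1 ∨ ¬x2)) ∨ ¬(¬(x3 ∧ x5) ∧ ¬(x5 ∧ ¬x3)))
= ¬x2 ∧ (¬(¬¬x1 ∧ (x1 ∨ ¬x2)) ∨ x3 ∧ x5 ∨ x5 ∧ ¬x3)   [De Morgan]
= ¬x2 ∧ (¬(x1 ∧ (x1 ∨ ¬x2)) ∨ x3 ∧ x5 ∨ x5 ∧ ¬x3)   [double negation]
= ¬x2 ∧ (¬(x1 ∧ (x1 ∨ ¬x2)) ∨ x5)   [distribution]
= ¬x2 ∧ (¬x1 ∨ x5)   [absorption]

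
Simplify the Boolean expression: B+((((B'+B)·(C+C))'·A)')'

B+C'·A

B+((((B'+B)·(C+C))'·A)')'
= B+((B'+B)·(C+C))'·A   [double negation]
= B+(C+C)'·A   [complement / identity]
= B+C'·A   [idempotence]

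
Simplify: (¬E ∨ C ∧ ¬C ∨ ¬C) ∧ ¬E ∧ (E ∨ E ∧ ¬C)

(¬E ∨ C ∧ ¬C ∨ ¬C) ∧ ¬E ∧ (E ∨ E ∧ ¬C)
= (¬E ∨ ¬C) ∧ ¬E ∧ (E ∨ E ∧ ¬C)   [complement / identity]
= ¬E ∧ (E ∨ E ∧ ¬C)   [absorption]
= ¬E ∧ E   [absorption]
= False   [complement]

False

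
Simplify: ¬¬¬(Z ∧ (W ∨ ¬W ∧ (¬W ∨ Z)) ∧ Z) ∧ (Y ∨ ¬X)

¬¬¬(Z ∧ (W ∨ ¬W ∧ (¬W ∨ Z)) ∧ Z) ∧ (Y ∨ ¬X)
= ¬¬¬(Z ∧ (W ∨ ¬W) ∧ Z) ∧ (Y ∨ ¬X)   [absorption]
= ¬(Z ∧ (W ∨ ¬W) ∧ Z) ∧ (Y ∨ ¬X)   [double negation]
= ¬(Z ∧ Z) ∧ (Y ∨ ¬X)   [complement / identity]
= ¬Z ∧ (Y ∨ ¬X)   [idempotence]

¬Z ∧ (Y ∨ ¬X)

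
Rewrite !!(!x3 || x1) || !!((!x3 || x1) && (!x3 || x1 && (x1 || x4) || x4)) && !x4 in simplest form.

!x3 || x1

!!(!x3 || x1) || !!((!x3 || x1) && (!x3 || x1 && (x1 || x4) || x4)) && !x4
= !!(!x3 || x1) || !!((!x3 || x1) && (!x3 || x1 || x4)) && !x4   (absorption)
= !!(!x3 || x1) || !!(!x3 || x1) && !x4   (absorption)
= !!(!x3 || x1)   (absorption)
= !x3 || x1   (double negation)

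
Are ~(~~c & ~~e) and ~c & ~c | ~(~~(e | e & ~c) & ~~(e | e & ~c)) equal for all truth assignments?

Yes

E1: ~(~~c & ~~e)
    = ~c | ~e   [De Morgan]
E2: ~c & ~c | ~(~~(e | e & ~c) & ~~(e | e & ~c))
    = ~c & ~c | ~~~(e | e & ~c)   [idempotence]
    = ~c & ~c | ~~~e   [absorption]
    = ~c | ~~~e   [idempotence]
    = ~c | ~e   [double negation]
Both reduce to ~c | ~e, so they are equivalent.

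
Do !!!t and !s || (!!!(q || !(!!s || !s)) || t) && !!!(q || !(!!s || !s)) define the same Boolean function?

No

E1: !!!t
    = !t   [double negation]
E2: !s || (!!!(q || !(!!s || !s)) || t) && !!!(q || !(!!s || !s))
    = !s || !!!(q || !(!!s || !s))   [absorption]
    = !s || !!!(q || !s && s)   [De Morgan]
    = !s || !(q || !s && s)   [double negation]
    = !s || !q   [complement / identity]
These differ: at q=1, s=0, t=1, E1 = 0 but E2 = 1.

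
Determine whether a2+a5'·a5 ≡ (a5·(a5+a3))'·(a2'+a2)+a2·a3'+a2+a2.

E1: a2+a5'·a5
    = a2   — complement / identity
E2: (a5·(a5+a3))'·(a2'+a2)+a2·a3'+a2+a2
    = (a5·(a5+a3))'+a2·a3'+a2+a2   — complement / identity
    = (a5·(a5+a3))'+a2+a2   — absorption
    = (a5·(a5+a3))'+a2   — idempotence
    = a5'+a2   — absorption
These differ: at a2=0, a3=1, a5=0, E1 = 0 but E2 = 1.

No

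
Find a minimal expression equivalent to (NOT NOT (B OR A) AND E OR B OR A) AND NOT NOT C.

(B OR A) AND C

(NOT NOT (B OR A) AND E OR B OR A) AND NOT NOT C
= ((B OR A) AND E OR B OR A) AND NOT NOT C   — double negation
= ((B OR A) AND E OR B OR A) AND C   — double negation
= (B OR A) AND C   — absorption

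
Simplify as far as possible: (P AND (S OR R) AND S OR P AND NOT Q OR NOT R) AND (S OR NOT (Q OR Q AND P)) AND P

(S OR NOT Q) AND P

(P AND (S OR R) AND S OR P AND NOT Q OR NOT R) AND (S OR NOT (Q OR Q AND P)) AND P
= (P AND (S OR R) AND S OR P AND NOT Q OR NOT R) AND (S OR NOT Q) AND P   [absorption]
= (((S OR R) AND S OR NOT Q) AND P OR NOT R) AND (S OR NOT Q) AND P   [distribution]
= ((S OR NOT Q) AND P OR NOT R) AND (S OR NOT Q) AND P   [absorption]
= (S OR NOT Q) AND P   [absorption]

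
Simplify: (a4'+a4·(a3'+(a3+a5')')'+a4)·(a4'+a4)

1

(a4'+a4·(a3'+(a3+a5')')'+a4)·(a4'+a4)
= (a4'+a4·a3·(a3+a5')+a4)·(a4'+a4)   — De Morgan
= (a4'+a4·a3+a4)·(a4'+a4)   — absorption
= (a4'+a4)·(a4'+a4)   — absorption
= a4'+a4   — idempotence
= 1   — complement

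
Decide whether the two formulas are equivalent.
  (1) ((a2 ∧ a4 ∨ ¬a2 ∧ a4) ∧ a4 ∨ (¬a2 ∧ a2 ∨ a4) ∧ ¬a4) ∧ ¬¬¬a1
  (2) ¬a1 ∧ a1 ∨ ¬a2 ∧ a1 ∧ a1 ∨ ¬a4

E1: ((a2 ∧ a4 ∨ ¬a2 ∧ a4) ∧ a4 ∨ (¬a2 ∧ a2 ∨ a4) ∧ ¬a4) ∧ ¬¬¬a1
    = (a4 ∧ a4 ∨ (¬a2 ∧ a2 ∨ a4) ∧ ¬a4) ∧ ¬¬¬a1   (distribution)
    = (a4 ∧ a4 ∨ a4 ∧ ¬a4) ∧ ¬¬¬a1   (complement / identity)
    = (a4 ∧ a4 ∨ a4 ∧ ¬a4) ∧ ¬a1   (double negation)
    = a4 ∧ ¬a1   (distribution)
E2: ¬a1 ∧ a1 ∨ ¬a2 ∧ a1 ∧ a1 ∨ ¬a4
    = ¬a2 ∧ a1 ∧ a1 ∨ ¬a4   (complement / identity)
    = ¬a2 ∧ a1 ∨ ¬a4   (idempotence)
These differ: at a1=1, a2=0, a4=0, E1 = 0 but E2 = 1.

No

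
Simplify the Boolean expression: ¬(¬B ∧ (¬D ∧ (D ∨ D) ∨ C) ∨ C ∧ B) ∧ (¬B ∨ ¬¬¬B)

¬C ∧ ¬B

¬(¬B ∧ (¬D ∧ (D ∨ D) ∨ C) ∨ C ∧ B) ∧ (¬B ∨ ¬¬¬B)
= ¬(¬B ∧ (¬D ∧ (D ∨ D) ∨ C) ∨ C ∧ B) ∧ (¬B ∨ ¬B)   — double negation
= ¬(¬B ∧ (¬D ∧ D ∨ C) ∨ C ∧ B) ∧ (¬B ∨ ¬B)   — idempotence
= ¬(¬B ∧ C ∨ C ∧ B) ∧ (¬B ∨ ¬B)   — complement / identity
= ¬C ∧ (¬B ∨ ¬B)   — distribution
= ¬C ∧ ¬B   — idempotence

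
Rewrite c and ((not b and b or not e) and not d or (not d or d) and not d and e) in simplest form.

c and not d

c and ((not b and b or not e) and not d or (not d or d) and not d and e)
= c and ((not b and b or not e) and not d or not d and e)   [complement / identity]
= c and (not e and not d or not d and e)   [complement / identity]
= c and not d   [distribution]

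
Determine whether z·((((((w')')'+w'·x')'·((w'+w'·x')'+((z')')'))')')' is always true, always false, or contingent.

z·((((((w')')'+w'·x')'·((w'+w'·x')'+((z')')'))')')'
= z·((((((w')')'+w'·x')'·((w'+w'·x')'+z'))')')'   — double negation
= z·((((w'+w'·x')'·((w'+w'·x')'+z'))')')'   — double negation
= z·((((w'+w'·x')')')')'   — absorption
= z·((((w')')')')'   — absorption
= z·((w')')'   — double negation
= z·w'   — double negation
This depends on w, z, so it is not a constant.

contingent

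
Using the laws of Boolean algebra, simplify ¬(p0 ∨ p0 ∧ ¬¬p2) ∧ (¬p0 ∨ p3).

¬p0

¬(p0 ∨ p0 ∧ ¬¬p2) ∧ (¬p0 ∨ p3)
= ¬(p0 ∨ p0 ∧ p2) ∧ (¬p0 ∨ p3)
= ¬p0 ∧ (¬p0 ∨ p3)
= ¬p0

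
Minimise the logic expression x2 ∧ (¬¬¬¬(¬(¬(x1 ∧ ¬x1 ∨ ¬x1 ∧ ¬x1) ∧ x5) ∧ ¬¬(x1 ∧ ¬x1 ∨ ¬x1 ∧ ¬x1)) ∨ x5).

x2 ∧ (¬x1 ∨ x5)

x2 ∧ (¬¬¬¬(¬(¬(x1 ∧ ¬x1 ∨ ¬x1 ∧ ¬x1) ∧ x5) ∧ ¬¬(x1 ∧ ¬x1 ∨ ¬x1 ∧ ¬x1)) ∨ x5)
= x2 ∧ (¬¬¬(¬(x1 ∧ ¬x1 ∨ ¬x1 ∧ ¬x1) ∧ x5 ∨ ¬(x1 ∧ ¬x1 ∨ ¬x1 ∧ ¬x1)) ∨ x5)   (De Morgan)
= x2 ∧ (¬¬¬¬(x1 ∧ ¬x1 ∨ ¬x1 ∧ ¬x1) ∨ x5)   (absorption)
= x2 ∧ (¬¬(x1 ∧ ¬x1 ∨ ¬x1 ∧ ¬x1) ∨ x5)   (double negation)
= x2 ∧ (¬¬¬x1 ∨ x5)   (distribution)
= x2 ∧ (¬x1 ∨ x5)   (double negation)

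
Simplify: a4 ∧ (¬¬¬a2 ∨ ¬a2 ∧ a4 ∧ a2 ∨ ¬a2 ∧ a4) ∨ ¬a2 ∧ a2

a4 ∧ ¬a2

a4 ∧ (¬¬¬a2 ∨ ¬a2 ∧ a4 ∧ a2 ∨ ¬a2 ∧ a4) ∨ ¬a2 ∧ a2
= a4 ∧ (¬¬¬a2 ∨ ¬a2 ∧ a4) ∨ ¬a2 ∧ a2   [absorption]
= a4 ∧ (¬a2 ∨ ¬a2 ∧ a4) ∨ ¬a2 ∧ a2   [double negation]
= a4 ∧ (¬a2 ∨ ¬a2 ∧ a4)   [complement / identity]
= a4 ∧ ¬a2   [absorption]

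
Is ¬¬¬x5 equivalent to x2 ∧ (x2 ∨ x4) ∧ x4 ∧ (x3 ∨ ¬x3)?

E1: ¬¬¬x5
    = ¬x5   — double negation
E2: x2 ∧ (x2 ∨ x4) ∧ x4 ∧ (x3 ∨ ¬x3)
    = x2 ∧ (x2 ∨ x4) ∧ x4   — complement / identity
    = x2 ∧ x4   — absorption
These differ: at x2=0, x3=0, x4=0, x5=0, E1 = 1 but E2 = 0.

No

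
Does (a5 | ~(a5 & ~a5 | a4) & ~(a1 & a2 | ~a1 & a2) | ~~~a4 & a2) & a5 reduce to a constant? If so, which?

no

(a5 | ~(a5 & ~a5 | a4) & ~(a1 & a2 | ~a1 & a2) | ~~~a4 & a2) & a5
= (a5 | ~(a5 & ~a5 | a4) & ~(a1 & a2 | ~a1 & a2) | ~a4 & a2) & a5   — double negation
= (a5 | ~(a5 & ~a5 | a4) & ~a2 | ~a4 & a2) & a5   — distribution
= (a5 | ~a4 & ~a2 | ~a4 & a2) & a5   — complement / identity
= (a5 | ~a4) & a5   — distribution
= a5   — absorption
This depends on a5, so it is not a constant.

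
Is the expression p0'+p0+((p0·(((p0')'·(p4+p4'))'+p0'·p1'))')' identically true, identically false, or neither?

p0'+p0+((p0·(((p0')'·(p4+p4'))'+p0'·p1'))')'
= p0'+p0+((p0·(((p0')')'+p0'·p1'))')'
= p0'+p0+((p0·(p0'+p0'·p1'))')'
= p0'+p0+((p0·p0')')'
= p0'+p0+p0·p0'
= p0'+p0
= 1

identically true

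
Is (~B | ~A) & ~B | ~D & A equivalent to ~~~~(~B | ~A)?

E1: (~B | ~A) & ~B | ~D & A
    = ~B | ~D & A   (absorption)
E2: ~~~~(~B | ~A)
    = ~~(~B | ~A)   (double negation)
    = ~B | ~A   (double negation)
These differ: at A=0, B=1, D=1, E1 = 0 but E2 = 1.

No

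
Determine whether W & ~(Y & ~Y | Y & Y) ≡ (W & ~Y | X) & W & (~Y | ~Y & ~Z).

Yes

E1: W & ~(Y & ~Y | Y & Y)
    = W & ~Y   (distribution)
E2: (W & ~Y | X) & W & (~Y | ~Y & ~Z)
    = (W & ~Y | X) & W & ~Y   (absorption)
    = W & ~Y   (absorption)
Both reduce to W & ~Y, so they are equivalent.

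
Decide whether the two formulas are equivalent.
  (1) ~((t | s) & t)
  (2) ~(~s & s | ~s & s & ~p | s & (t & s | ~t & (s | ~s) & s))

E1: ~((t | s) & t)
    = ~t
E2: ~(~s & s | ~s & s & ~p | s & (t & s | ~t & (s | ~s) & s))
    = ~(~s & s | s & (t & s | ~t & (s | ~s) & s))
    = ~(~s & s | s & (t & s | ~t & s))
    = ~(~s & s | s & s)
    = ~s
These differ: at p=0, s=1, t=0, E1 = 1 but E2 = 0.

No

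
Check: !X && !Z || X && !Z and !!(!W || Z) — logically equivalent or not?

E1: !X && !Z || X && !Z
    = !Z   (distribution)
E2: !!(!W || Z)
    = !W || Z   (double negation)
These differ: at W=0, X=0, Z=1, E1 = 0 but E2 = 1.

No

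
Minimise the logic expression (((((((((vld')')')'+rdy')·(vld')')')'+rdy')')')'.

vld'·rdy

(((((((((vld')')')'+rdy')·(vld')')')'+rdy')')')'
= (((((((vld')'+rdy')·(vld')')')'+rdy')')')'
= (((((vld')'+rdy')·(vld')')')'+rdy')'
= (((vld')'+rdy')·(vld')'+rdy')'
= ((vld')'+rdy')'
= vld'·rdy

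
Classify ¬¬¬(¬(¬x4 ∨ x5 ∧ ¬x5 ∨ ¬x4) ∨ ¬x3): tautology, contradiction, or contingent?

¬¬¬(¬(¬x4 ∨ x5 ∧ ¬x5 ∨ ¬x4) ∨ ¬x3)
= ¬(¬(¬x4 ∨ x5 ∧ ¬x5 ∨ ¬x4) ∨ ¬x3)   [double negation]
= ¬(¬(¬x4 ∨ ¬x4) ∨ ¬x3)   [complement / identity]
= (¬x4 ∨ ¬x4) ∧ x3   [De Morgan]
= ¬x4 ∧ x3   [idempotence]
This depends on x3, x4, so it is not a constant.

contingent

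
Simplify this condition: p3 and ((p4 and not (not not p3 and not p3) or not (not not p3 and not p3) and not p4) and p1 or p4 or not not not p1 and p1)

p3 and ((p4 and not (not not p3 and not p3) or not (not not p3 and not p3) and not p4) and p1 or p4 or not not not p1 and p1)
= p3 and (not (not not p3 and not p3) and p1 or p4 or not not not p1 and p1)   (distribution)
= p3 and ((not p3 or p3) and p1 or p4 or not not not p1 and p1)   (De Morgan)
= p3 and (p1 or p4 or not not not p1 and p1)   (complement / identity)
= p3 and (p1 or p4 or not p1 and p1)   (double negation)
= p3 and (p1 or p4)   (complement / identity)

p3 and (p1 or p4)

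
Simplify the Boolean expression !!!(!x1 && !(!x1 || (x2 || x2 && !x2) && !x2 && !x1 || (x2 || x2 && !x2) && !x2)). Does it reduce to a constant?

!!!(!x1 && !(!x1 || (x2 || x2 && !x2) && !x2 && !x1 || (x2 || x2 && !x2) && !x2))
= !!!(!x1 && !(!x1 || (x2 || x2 && !x2) && !x2))   (absorption)
= !!!(!x1 && !(!x1 || x2 && !x2))   (complement / identity)
= !!!(!x1 && !!x1)   (complement / identity)
= !(!x1 && !!x1)   (double negation)
= x1 || !x1   (De Morgan)
= true   (complement)

true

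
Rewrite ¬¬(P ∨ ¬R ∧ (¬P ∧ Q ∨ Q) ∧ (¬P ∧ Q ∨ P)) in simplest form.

¬¬(P ∨ ¬R ∧ (¬P ∧ Q ∨ Q) ∧ (¬P ∧ Q ∨ P))
= ¬¬(P ∨ ¬R ∧ (Q ∧ P ∨ ¬P ∧ Q))   — distribution
= ¬¬(P ∨ ¬R ∧ (P ∨ ¬P) ∧ Q)   — distribution
= ¬¬(P ∨ ¬R ∧ Q)   — complement / identity
= P ∨ ¬R ∧ Q   — double negation

P ∨ ¬R ∧ Q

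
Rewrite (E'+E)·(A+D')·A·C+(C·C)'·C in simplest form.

A·C

(E'+E)·(A+D')·A·C+(C·C)'·C
= (E'+E)·A·C+(C·C)'·C   — absorption
= (E'+E)·A·C+C'·C   — idempotence
= A·C+C'·C   — complement / identity
= A·C   — complement / identity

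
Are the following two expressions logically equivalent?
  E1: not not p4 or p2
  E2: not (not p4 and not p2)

Yes

E1: not not p4 or p2
    = p4 or p2
E2: not (not p4 and not p2)
    = p4 or p2
Both reduce to p4 or p2, so they are equivalent.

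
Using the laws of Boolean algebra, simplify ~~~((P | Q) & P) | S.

~~~((P | Q) & P) | S
= ~~~P | S
= ~P | S

~P | S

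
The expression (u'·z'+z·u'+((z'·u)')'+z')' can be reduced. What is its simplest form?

(u'·z'+z·u'+((z'·u)')'+z')'
= (u'+((z'·u)')'+z')'   [distribution]
= (u'+z'·u+z')'   [double negation]
= (u'+z')'   [absorption]
= u·z   [De Morgan]

u·z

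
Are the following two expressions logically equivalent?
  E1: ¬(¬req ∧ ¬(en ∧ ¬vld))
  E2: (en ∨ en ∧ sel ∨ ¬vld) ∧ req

E1: ¬(¬req ∧ ¬(en ∧ ¬vld))
    = req ∨ en ∧ ¬vld   (De Morgan)
E2: (en ∨ en ∧ sel ∨ ¬vld) ∧ req
    = (en ∨ ¬vld) ∧ req   (absorption)
These differ: at en=1, req=0, sel=0, vld=0, E1 = 1 but E2 = 0.

No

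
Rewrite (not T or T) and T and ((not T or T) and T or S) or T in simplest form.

T

(not T or T) and T and ((not T or T) and T or S) or T
= (not T or T) and T or T   (absorption)
= T or T   (complement / identity)
= T   (idempotence)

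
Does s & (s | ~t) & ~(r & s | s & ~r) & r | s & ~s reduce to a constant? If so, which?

s & (s | ~t) & ~(r & s | s & ~r) & r | s & ~s
= s & (s | ~t) & ~s & r | s & ~s   (distribution)
= s & ~s & r | s & ~s   (absorption)
= s & ~s   (absorption)
= 0   (complement)

yes, False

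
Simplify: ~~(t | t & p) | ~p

~~(t | t & p) | ~p
= t | t & p | ~p
= t | ~p

t | ~p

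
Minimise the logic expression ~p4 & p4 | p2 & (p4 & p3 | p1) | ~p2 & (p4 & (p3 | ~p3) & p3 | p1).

~p4 & p4 | p2 & (p4 & p3 | p1) | ~p2 & (p4 & (p3 | ~p3) & p3 | p1)
= p2 & (p4 & p3 | p1) | ~p2 & (p4 & (p3 | ~p3) & p3 | p1)   (complement / identity)
= p2 & (p4 & p3 | p1) | ~p2 & (p4 & p3 | p1)   (complement / identity)
= p4 & p3 | p1   (distribution)

p4 & p3 | p1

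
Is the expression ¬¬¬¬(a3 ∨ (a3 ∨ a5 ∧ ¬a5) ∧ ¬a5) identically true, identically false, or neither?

neither

¬¬¬¬(a3 ∨ (a3 ∨ a5 ∧ ¬a5) ∧ ¬a5)
= ¬¬¬¬(a3 ∨ a3 ∧ ¬a5)   [complement / identity]
= ¬¬¬¬a3   [absorption]
= ¬¬a3   [double negation]
= a3   [double negation]
This depends on a3, so it is not a constant.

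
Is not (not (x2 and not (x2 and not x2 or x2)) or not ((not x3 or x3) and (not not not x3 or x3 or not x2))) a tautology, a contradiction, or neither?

not (not (x2 and not (x2 and not x2 or x2)) or not ((not x3 or x3) and (not not not x3 or x3 or not x2)))
= not (not (x2 and not x2) or not ((not x3 or x3) and (not not not x3 or x3 or not x2)))
= not (not (x2 and not x2) or not ((not x3 or x3) and (not x3 or x3 or not x2)))
= x2 and not x2 and (not x3 or x3) and (not x3 or x3 or not x2)
= x2 and not x2 and (not x3 or x3)
= x2 and not x2
= False

contradiction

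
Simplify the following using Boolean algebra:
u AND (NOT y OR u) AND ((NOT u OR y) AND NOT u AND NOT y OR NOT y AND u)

u AND (NOT y OR u) AND ((NOT u OR y) AND NOT u AND NOT y OR NOT y AND u)
= u AND (NOT y OR u) AND (NOT u AND NOT y OR NOT y AND u)   [absorption]
= u AND (NOT y OR u) AND NOT y   [distribution]
= u AND NOT y   [absorption]

u AND NOT y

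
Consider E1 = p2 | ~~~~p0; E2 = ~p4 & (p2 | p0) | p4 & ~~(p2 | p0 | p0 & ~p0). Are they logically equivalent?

Yes

E1: p2 | ~~~~p0
    = p2 | ~~p0   — double negation
    = p2 | p0   — double negation
E2: ~p4 & (p2 | p0) | p4 & ~~(p2 | p0 | p0 & ~p0)
    = ~p4 & (p2 | p0) | p4 & (p2 | p0 | p0 & ~p0)   — double negation
    = ~p4 & (p2 | p0) | p4 & (p2 | p0)   — complement / identity
    = p2 | p0   — distribution
Both reduce to p2 | p0, so they are equivalent.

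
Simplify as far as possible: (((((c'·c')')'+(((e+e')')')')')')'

c

(((((c'·c')')'+(((e+e')')')')')')'
= (((c'·c')'·((e+e')')')')'   (De Morgan)
= (((c')'·((e+e')')')')'   (idempotence)
= (c'+(e+e')')'   (De Morgan)
= c·(e+e')   (De Morgan)
= c   (complement / identity)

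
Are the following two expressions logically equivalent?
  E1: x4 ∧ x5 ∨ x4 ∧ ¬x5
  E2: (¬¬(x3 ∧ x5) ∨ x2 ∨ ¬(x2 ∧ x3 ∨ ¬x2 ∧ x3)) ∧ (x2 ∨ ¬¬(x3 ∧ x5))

No

E1: x4 ∧ x5 ∨ x4 ∧ ¬x5
    = x4   — distribution
E2: (¬¬(x3 ∧ x5) ∨ x2 ∨ ¬(x2 ∧ x3 ∨ ¬x2 ∧ x3)) ∧ (x2 ∨ ¬¬(x3 ∧ x5))
    = (¬¬(x3 ∧ x5) ∨ x2 ∨ ¬x3) ∧ (x2 ∨ ¬¬(x3 ∧ x5))   — distribution
    = ¬¬(x3 ∧ x5) ∨ (x2 ∨ ¬x3) ∧ x2   — distribution
    = ¬¬(x3 ∧ x5) ∨ x2   — absorption
    = x3 ∧ x5 ∨ x2   — double negation
These differ: at x2=1, x3=0, x4=0, x5=0, E1 = 0 but E2 = 1.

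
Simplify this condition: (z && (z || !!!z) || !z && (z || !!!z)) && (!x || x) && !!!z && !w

!z && !w

(z && (z || !!!z) || !z && (z || !!!z)) && (!x || x) && !!!z && !w
= (z || !!!z) && (!x || x) && !!!z && !w   [distribution]
= (z || !!!z) && !!!z && !w   [complement / identity]
= (z || !z) && !!!z && !w   [double negation]
= (z || !z) && !z && !w   [double negation]
= !z && !w   [complement / identity]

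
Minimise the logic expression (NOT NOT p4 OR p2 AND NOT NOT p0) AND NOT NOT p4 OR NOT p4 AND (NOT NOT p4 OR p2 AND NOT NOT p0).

(NOT NOT p4 OR p2 AND NOT NOT p0) AND NOT NOT p4 OR NOT p4 AND (NOT NOT p4 OR p2 AND NOT NOT p0)
= (NOT NOT p4 OR p2 AND NOT NOT p0) AND p4 OR NOT p4 AND (NOT NOT p4 OR p2 AND NOT NOT p0)   — double negation
= NOT NOT p4 OR p2 AND NOT NOT p0   — distribution
= NOT NOT p4 OR p2 AND p0   — double negation
= p4 OR p2 AND p0   — double negation

p4 OR p2 AND p0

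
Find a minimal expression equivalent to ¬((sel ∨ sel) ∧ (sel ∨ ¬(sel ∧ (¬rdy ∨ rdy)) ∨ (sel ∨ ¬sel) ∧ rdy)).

¬((sel ∨ sel) ∧ (sel ∨ ¬(sel ∧ (¬rdy ∨ rdy)) ∨ (sel ∨ ¬sel) ∧ rdy))
= ¬((sel ∨ sel) ∧ (sel ∨ ¬sel ∨ (sel ∨ ¬sel) ∧ rdy))   [complement / identity]
= ¬((sel ∨ sel) ∧ (sel ∨ ¬sel))   [absorption]
= ¬(sel ∨ sel)   [complement / identity]
= ¬sel   [idempotence]

¬sel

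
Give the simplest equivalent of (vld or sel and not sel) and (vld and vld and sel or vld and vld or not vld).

vld

(vld or sel and not sel) and (vld and vld and sel or vld and vld or not vld)
= (vld or sel and not sel) and (vld and vld or not vld)   (absorption)
= (vld or sel and not sel) and (vld or not vld)   (idempotence)
= vld or sel and not sel   (complement / identity)
= vld   (complement / identity)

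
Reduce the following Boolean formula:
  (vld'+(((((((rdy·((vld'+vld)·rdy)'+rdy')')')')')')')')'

(vld'+(((((((rdy·((vld'+vld)·rdy)'+rdy')')')')')')')')'
= vld·((((((rdy·((vld'+vld)·rdy)'+rdy')')')')')')'   [De Morgan]
= vld·((((rdy·((vld'+vld)·rdy)'+rdy')')')')'   [double negation]
= vld·((((rdy·rdy'+rdy')')')')'   [complement / identity]
= vld·((((rdy')')')')'   [complement / identity]
= vld·((rdy')')'   [double negation]
= vld·rdy'   [double negation]

vld·rdy'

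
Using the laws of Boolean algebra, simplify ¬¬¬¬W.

W

¬¬¬¬W
= ¬¬W   [double negation]
= W   [double negation]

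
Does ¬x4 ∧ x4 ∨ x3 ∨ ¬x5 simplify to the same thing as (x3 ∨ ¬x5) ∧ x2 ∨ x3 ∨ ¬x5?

E1: ¬x4 ∧ x4 ∨ x3 ∨ ¬x5
    = x3 ∨ ¬x5   — complement / identity
E2: (x3 ∨ ¬x5) ∧ x2 ∨ x3 ∨ ¬x5
    = x3 ∨ ¬x5   — absorption
Both reduce to x3 ∨ ¬x5, so they are equivalent.

Yes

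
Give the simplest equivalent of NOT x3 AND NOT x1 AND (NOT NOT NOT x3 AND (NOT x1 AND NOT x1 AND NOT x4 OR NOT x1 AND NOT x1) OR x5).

NOT x3 AND NOT x1 AND (NOT NOT NOT x3 AND (NOT x1 AND NOT x1 AND NOT x4 OR NOT x1 AND NOT x1) OR x5)
= NOT x3 AND NOT x1 AND (NOT NOT NOT x3 AND NOT x1 AND NOT x1 OR x5)   — absorption
= NOT x3 AND NOT x1 AND (NOT x3 AND NOT x1 AND NOT x1 OR x5)   — double negation
= NOT x3 AND NOT x1 AND (NOT x3 AND NOT x1 OR x5)   — idempotence
= NOT x3 AND NOT x1   — absorption

NOT x3 AND NOT x1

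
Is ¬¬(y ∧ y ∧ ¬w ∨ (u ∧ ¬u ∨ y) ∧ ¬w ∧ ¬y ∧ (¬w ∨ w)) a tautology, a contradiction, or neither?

¬¬(y ∧ y ∧ ¬w ∨ (u ∧ ¬u ∨ y) ∧ ¬w ∧ ¬y ∧ (¬w ∨ w))
= ¬¬(y ∧ y ∧ ¬w ∨ (u ∧ ¬u ∨ y) ∧ ¬w ∧ ¬y)   — complement / identity
= ¬¬(y ∧ y ∧ ¬w ∨ y ∧ ¬w ∧ ¬y)   — complement / identity
= ¬¬(y ∧ ¬w)   — distribution
= y ∧ ¬w   — double negation
This depends on w, y, so it is not a constant.

neither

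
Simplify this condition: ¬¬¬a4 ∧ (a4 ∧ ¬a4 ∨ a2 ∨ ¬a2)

¬a4

¬¬¬a4 ∧ (a4 ∧ ¬a4 ∨ a2 ∨ ¬a2)
= ¬¬¬a4 ∧ (a2 ∨ ¬a2)   [complement / identity]
= ¬¬¬a4   [complement / identity]
= ¬a4   [double negation]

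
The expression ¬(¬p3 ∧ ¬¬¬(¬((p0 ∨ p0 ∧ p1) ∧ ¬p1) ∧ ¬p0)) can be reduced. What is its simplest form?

p3 ∨ ¬p0

¬(¬p3 ∧ ¬¬¬(¬((p0 ∨ p0 ∧ p1) ∧ ¬p1) ∧ ¬p0))
= p3 ∨ ¬¬(¬((p0 ∨ p0 ∧ p1) ∧ ¬p1) ∧ ¬p0)   (De Morgan)
= p3 ∨ ¬((p0 ∨ p0 ∧ p1) ∧ ¬p1 ∨ p0)   (De Morgan)
= p3 ∨ ¬(p0 ∧ ¬p1 ∨ p0)   (absorption)
= p3 ∨ ¬p0   (absorption)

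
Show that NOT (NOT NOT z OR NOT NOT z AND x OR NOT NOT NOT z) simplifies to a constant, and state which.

FALSE

NOT (NOT NOT z OR NOT NOT z AND x OR NOT NOT NOT z)
= NOT (NOT NOT z OR NOT NOT z AND x OR NOT z)   (double negation)
= NOT (NOT NOT z OR NOT z)   (absorption)
= NOT z AND z   (De Morgan)
= FALSE   (complement)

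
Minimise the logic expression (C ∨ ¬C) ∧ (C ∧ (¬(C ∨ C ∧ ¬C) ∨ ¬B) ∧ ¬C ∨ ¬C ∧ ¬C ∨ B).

(C ∨ ¬C) ∧ (C ∧ (¬(C ∨ C ∧ ¬C) ∨ ¬B) ∧ ¬C ∨ ¬C ∧ ¬C ∨ B)
= C ∧ (¬(C ∨ C ∧ ¬C) ∨ ¬B) ∧ ¬C ∨ ¬C ∧ ¬C ∨ B
= C ∧ (¬C ∨ ¬B) ∧ ¬C ∨ ¬C ∧ ¬C ∨ B
= C ∧ ¬C ∨ ¬C ∧ ¬C ∨ B
= ¬C ∨ B

¬C ∨ B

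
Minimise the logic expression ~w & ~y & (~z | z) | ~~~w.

~w

~w & ~y & (~z | z) | ~~~w
= ~w & ~y & (~z | z) | ~w   [double negation]
= ~w & ~y | ~w   [complement / identity]
= ~w   [absorption]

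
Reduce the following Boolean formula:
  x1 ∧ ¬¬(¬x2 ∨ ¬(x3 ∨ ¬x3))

x1 ∧ ¬x2

x1 ∧ ¬¬(¬x2 ∨ ¬(x3 ∨ ¬x3))
= x1 ∧ ¬(x2 ∧ (x3 ∨ ¬x3))   [De Morgan]
= x1 ∧ ¬x2   [complement / identity]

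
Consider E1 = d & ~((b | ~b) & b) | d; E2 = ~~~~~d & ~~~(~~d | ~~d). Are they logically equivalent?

E1: d & ~((b | ~b) & b) | d
    = d & ~b | d   — complement / identity
    = d   — absorption
E2: ~~~~~d & ~~~(~~d | ~~d)
    = ~~~~~d & ~~~~~d   — idempotence
    = ~~~~~d   — idempotence
    = ~~~d   — double negation
    = ~d   — double negation
These differ: at b=0, d=0, E1 = 0 but E2 = 1.

No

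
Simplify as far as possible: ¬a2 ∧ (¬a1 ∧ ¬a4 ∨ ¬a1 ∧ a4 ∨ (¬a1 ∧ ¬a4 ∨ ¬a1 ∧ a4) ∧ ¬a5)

¬a2 ∧ (¬a1 ∧ ¬a4 ∨ ¬a1 ∧ a4 ∨ (¬a1 ∧ ¬a4 ∨ ¬a1 ∧ a4) ∧ ¬a5)
= ¬a2 ∧ (¬a1 ∧ ¬a4 ∨ ¬a1 ∧ a4)   (absorption)
= ¬a2 ∧ ¬a1   (distribution)

¬a2 ∧ ¬a1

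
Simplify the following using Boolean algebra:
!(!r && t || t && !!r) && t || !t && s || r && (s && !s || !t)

!t && (s || r)

!(!r && t || t && !!r) && t || !t && s || r && (s && !s || !t)
= !(!r && t || t && r) && t || !t && s || r && (s && !s || !t)   (double negation)
= !(!r && t || t && r) && t || !t && s || r && !t   (complement / identity)
= !t && t || !t && s || r && !t   (distribution)
= !t && t || !t && (s || r)   (distribution)
= !t && (s || r)   (complement / identity)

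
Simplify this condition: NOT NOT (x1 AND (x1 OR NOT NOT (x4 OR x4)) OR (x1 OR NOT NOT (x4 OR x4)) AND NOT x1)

x1 OR x4

NOT NOT (x1 AND (x1 OR NOT NOT (x4 OR x4)) OR (x1 OR NOT NOT (x4 OR x4)) AND NOT x1)
= NOT NOT (x1 OR NOT NOT (x4 OR x4))   [distribution]
= x1 OR NOT NOT (x4 OR x4)   [double negation]
= x1 OR NOT NOT x4   [idempotence]
= x1 OR x4   [double negation]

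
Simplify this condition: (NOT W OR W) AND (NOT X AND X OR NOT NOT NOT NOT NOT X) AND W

NOT X AND W

(NOT W OR W) AND (NOT X AND X OR NOT NOT NOT NOT NOT X) AND W
= (NOT W OR W) AND (NOT X AND X OR NOT NOT NOT X) AND W   [double negation]
= (NOT W OR W) AND (NOT X AND X OR NOT X) AND W   [double negation]
= (NOT W OR W) AND NOT X AND W   [complement / identity]
= NOT X AND W   [complement / identity]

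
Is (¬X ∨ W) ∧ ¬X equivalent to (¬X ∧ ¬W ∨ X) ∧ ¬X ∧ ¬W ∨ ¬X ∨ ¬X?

Yes

E1: (¬X ∨ W) ∧ ¬X
    = ¬X   (absorption)
E2: (¬X ∧ ¬W ∨ X) ∧ ¬X ∧ ¬W ∨ ¬X ∨ ¬X
    = ¬X ∧ ¬W ∨ ¬X ∨ ¬X   (absorption)
    = ¬X ∨ ¬X   (absorption)
    = ¬X   (idempotence)
Both reduce to ¬X, so they are equivalent.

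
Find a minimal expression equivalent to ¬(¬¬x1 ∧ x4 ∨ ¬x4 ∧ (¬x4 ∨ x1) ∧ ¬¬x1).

¬(¬¬x1 ∧ x4 ∨ ¬x4 ∧ (¬x4 ∨ x1) ∧ ¬¬x1)
= ¬(¬¬x1 ∧ x4 ∨ ¬x4 ∧ ¬¬x1)
= ¬¬¬x1
= ¬x1

¬x1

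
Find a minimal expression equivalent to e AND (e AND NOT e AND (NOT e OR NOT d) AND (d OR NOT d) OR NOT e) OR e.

e AND (e AND NOT e AND (NOT e OR NOT d) AND (d OR NOT d) OR NOT e) OR e
= e AND (e AND NOT e AND (NOT e OR NOT d) OR NOT e) OR e   (complement / identity)
= e AND (e AND NOT e OR NOT e) OR e   (absorption)
= e AND NOT e OR e   (complement / identity)
= e   (complement / identity)

e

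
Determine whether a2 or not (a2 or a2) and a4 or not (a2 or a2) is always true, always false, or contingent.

always true

a2 or not (a2 or a2) and a4 or not (a2 or a2)
= a2 or not (a2 or a2)   — absorption
= a2 or not a2   — idempotence
= True   — complement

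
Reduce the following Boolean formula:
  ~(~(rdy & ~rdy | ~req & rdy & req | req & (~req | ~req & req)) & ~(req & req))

~(~(rdy & ~rdy | ~req & rdy & req | req & (~req | ~req & req)) & ~(req & req))
= ~(~(~req & rdy & req | req & (~req | ~req & req)) & ~(req & req))   — complement / identity
= ~(~(~req & rdy & req | req & ~req) & ~(req & req))   — complement / identity
= ~(~(req & (~req & rdy | ~req)) & ~(req & req))   — distribution
= req & (~req & rdy | ~req) | req & req   — De Morgan
= req & ~req | req & req   — absorption
= req   — distribution

req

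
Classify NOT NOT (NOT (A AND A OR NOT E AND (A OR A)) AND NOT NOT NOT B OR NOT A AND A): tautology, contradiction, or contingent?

contingent

NOT NOT (NOT (A AND A OR NOT E AND (A OR A)) AND NOT NOT NOT B OR NOT A AND A)
= NOT NOT (NOT (A AND A OR NOT E AND A) AND NOT NOT NOT B OR NOT A AND A)
= NOT NOT (NOT ((A OR NOT E) AND A) AND NOT NOT NOT B OR NOT A AND A)
= NOT NOT (NOT A AND NOT NOT NOT B OR NOT A AND A)
= NOT NOT (NOT A AND NOT NOT NOT B)
= NOT NOT (NOT A AND NOT B)
= NOT A AND NOT B
This depends on A, B, so it is not a constant.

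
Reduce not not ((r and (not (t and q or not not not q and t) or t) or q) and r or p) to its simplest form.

r or p

not not ((r and (not (t and q or not not not q and t) or t) or q) and r or p)
= not not ((r and (not (t and q or not q and t) or t) or q) and r or p)   — double negation
= not not ((r and (not t or t) or q) and r or p)   — distribution
= not not ((r or q) and r or p)   — complement / identity
= not not (r or p)   — absorption
= r or p   — double negation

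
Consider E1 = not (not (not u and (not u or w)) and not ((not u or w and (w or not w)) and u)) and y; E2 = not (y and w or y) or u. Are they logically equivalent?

No

E1: not (not (not u and (not u or w)) and not ((not u or w and (w or not w)) and u)) and y
    = not (not (not u and (not u or w)) and not ((not u or w) and u)) and y   [complement / identity]
    = (not u and (not u or w) or (not u or w) and u) and y   [De Morgan]
    = (not u or w) and y   [distribution]
E2: not (y and w or y) or u
    = not y or u   [absorption]
These differ: at u=0, w=0, y=0, E1 = 0 but E2 = 1.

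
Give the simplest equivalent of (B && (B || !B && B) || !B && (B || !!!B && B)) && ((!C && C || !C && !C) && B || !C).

B && !C

(B && (B || !B && B) || !B && (B || !!!B && B)) && ((!C && C || !C && !C) && B || !C)
= (B && (B || !B && B) || !B && (B || !!!B && B)) && (!C && B || !C)   [distribution]
= (B && (B || !B && B) || !B && (B || !B && B)) && (!C && B || !C)   [double negation]
= (B || !B && B) && (!C && B || !C)   [distribution]
= (B || !B && B) && !C   [absorption]
= B && !C   [complement / identity]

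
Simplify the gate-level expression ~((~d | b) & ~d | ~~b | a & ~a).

d & ~b

~((~d | b) & ~d | ~~b | a & ~a)
= ~(~d | ~~b | a & ~a)
= ~(~d | ~~b)
= d & ~b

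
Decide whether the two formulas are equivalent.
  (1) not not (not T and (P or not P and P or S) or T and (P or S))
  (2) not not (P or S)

Yes

E1: not not (not T and (P or not P and P or S) or T and (P or S))
    = not not (not T and (P or S) or T and (P or S))   (complement / identity)
    = not not (P or S)   (distribution)
    = P or S   (double negation)
E2: not not (P or S)
    = P or S   (double negation)
Both reduce to P or S, so they are equivalent.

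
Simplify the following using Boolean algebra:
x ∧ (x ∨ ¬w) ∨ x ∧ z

x ∧ (x ∨ ¬w) ∨ x ∧ z
= x ∨ x ∧ z   [absorption]
= x   [absorption]

x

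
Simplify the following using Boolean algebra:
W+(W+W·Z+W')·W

W

W+(W+W·Z+W')·W
= W+(W+W')·W   — absorption
= W+W   — complement / identity
= W   — idempotence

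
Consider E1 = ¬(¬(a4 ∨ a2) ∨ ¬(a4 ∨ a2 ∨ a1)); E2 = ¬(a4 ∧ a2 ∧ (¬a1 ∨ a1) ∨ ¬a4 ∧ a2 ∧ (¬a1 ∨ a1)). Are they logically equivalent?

E1: ¬(¬(a4 ∨ a2) ∨ ¬(a4 ∨ a2 ∨ a1))
    = (a4 ∨ a2) ∧ (a4 ∨ a2 ∨ a1)   — De Morgan
    = a4 ∨ a2   — absorption
E2: ¬(a4 ∧ a2 ∧ (¬a1 ∨ a1) ∨ ¬a4 ∧ a2 ∧ (¬a1 ∨ a1))
    = ¬(a2 ∧ (¬a1 ∨ a1))   — distribution
    = ¬a2   — complement / identity
These differ: at a1=0, a2=0, a4=0, E1 = 0 but E2 = 1.

No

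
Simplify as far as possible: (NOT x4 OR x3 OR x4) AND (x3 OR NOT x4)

NOT x4 OR x3

(NOT x4 OR x3 OR x4) AND (x3 OR NOT x4)
= NOT x4 OR (x3 OR x4) AND x3
= NOT x4 OR x3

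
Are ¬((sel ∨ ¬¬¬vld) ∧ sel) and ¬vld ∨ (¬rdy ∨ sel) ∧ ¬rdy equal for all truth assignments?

E1: ¬((sel ∨ ¬¬¬vld) ∧ sel)
    = ¬((sel ∨ ¬vld) ∧ sel)   — double negation
    = ¬sel   — absorption
E2: ¬vld ∨ (¬rdy ∨ sel) ∧ ¬rdy
    = ¬vld ∨ ¬rdy   — absorption
These differ: at rdy=0, sel=1, vld=0, E1 = 0 but E2 = 1.

No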